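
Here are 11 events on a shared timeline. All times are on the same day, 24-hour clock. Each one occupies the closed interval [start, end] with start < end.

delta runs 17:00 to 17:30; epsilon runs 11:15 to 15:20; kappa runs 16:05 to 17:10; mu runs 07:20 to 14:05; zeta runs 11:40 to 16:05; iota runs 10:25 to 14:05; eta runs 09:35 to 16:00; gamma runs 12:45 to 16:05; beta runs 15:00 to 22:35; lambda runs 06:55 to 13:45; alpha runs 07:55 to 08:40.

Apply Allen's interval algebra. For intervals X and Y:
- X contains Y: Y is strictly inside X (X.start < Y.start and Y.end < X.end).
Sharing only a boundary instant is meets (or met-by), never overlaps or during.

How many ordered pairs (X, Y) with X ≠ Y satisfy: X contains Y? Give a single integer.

6

Checking all 110 ordered pairs for relation 'contains'; matching pairs in alphabetical order:
(beta, delta): beta contains delta ✓
(beta, kappa): beta contains kappa ✓
(eta, epsilon): eta contains epsilon ✓
(eta, iota): eta contains iota ✓
(lambda, alpha): lambda contains alpha ✓
(mu, alpha): mu contains alpha ✓
Count: 6.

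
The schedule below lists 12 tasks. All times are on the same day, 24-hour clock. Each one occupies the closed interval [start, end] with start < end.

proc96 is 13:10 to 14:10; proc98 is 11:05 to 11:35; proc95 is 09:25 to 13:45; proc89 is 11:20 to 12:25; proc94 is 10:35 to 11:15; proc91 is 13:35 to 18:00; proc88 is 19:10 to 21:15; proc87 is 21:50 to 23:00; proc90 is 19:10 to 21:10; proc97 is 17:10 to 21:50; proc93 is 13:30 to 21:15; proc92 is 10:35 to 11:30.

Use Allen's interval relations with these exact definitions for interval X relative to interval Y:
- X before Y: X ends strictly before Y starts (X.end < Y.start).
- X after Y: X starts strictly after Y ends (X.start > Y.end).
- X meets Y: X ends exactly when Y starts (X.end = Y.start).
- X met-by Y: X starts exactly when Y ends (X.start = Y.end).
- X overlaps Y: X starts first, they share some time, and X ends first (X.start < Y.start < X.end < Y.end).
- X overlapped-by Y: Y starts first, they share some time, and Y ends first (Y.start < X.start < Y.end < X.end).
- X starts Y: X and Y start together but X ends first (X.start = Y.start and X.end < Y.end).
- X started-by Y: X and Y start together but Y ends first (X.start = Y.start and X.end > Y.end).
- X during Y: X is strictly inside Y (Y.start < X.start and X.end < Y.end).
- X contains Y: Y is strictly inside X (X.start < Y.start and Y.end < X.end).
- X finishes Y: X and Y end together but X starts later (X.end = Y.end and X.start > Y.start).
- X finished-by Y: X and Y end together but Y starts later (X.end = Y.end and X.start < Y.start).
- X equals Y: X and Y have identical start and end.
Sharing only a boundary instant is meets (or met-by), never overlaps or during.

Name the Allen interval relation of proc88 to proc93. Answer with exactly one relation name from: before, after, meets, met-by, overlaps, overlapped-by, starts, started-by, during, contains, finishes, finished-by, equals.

proc88 = [19:10, 21:15]; proc93 = [13:30, 21:15].
Compare endpoints: proc88.start > proc93.start, proc88.start < proc93.end, proc88.end > proc93.start, proc88.end = proc93.end.
That pattern is 'finishes'.

finishes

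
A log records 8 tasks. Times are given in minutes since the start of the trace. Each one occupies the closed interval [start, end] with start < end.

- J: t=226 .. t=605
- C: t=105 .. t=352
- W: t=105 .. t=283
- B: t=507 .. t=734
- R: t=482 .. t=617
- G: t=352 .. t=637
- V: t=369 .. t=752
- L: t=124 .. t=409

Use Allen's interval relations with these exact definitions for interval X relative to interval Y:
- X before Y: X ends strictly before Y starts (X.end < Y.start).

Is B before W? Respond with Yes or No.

B = [t=507, t=734], W = [t=105, t=283].
Actual relation of B to W: after.
Asked whether 'before' holds → No.

No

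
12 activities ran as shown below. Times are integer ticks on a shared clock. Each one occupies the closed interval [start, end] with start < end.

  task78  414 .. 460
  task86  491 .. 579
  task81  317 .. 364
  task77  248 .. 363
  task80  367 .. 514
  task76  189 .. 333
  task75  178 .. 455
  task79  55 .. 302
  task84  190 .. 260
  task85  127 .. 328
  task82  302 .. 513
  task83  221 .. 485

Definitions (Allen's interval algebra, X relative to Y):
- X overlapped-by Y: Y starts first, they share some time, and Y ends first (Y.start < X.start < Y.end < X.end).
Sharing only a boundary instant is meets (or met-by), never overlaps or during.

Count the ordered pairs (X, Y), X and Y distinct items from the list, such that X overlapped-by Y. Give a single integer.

28

Checking all 132 ordered pairs for relation 'overlapped-by'; matching pairs in alphabetical order:
(task75, task79): task75 overlapped-by task79 ✓
(task75, task85): task75 overlapped-by task85 ✓
(task76, task79): task76 overlapped-by task79 ✓
(task76, task85): task76 overlapped-by task85 ✓
(task77, task76): task77 overlapped-by task76 ✓
(task77, task79): task77 overlapped-by task79 ✓
(task77, task84): task77 overlapped-by task84 ✓
(task77, task85): task77 overlapped-by task85 ✓
(task78, task75): task78 overlapped-by task75 ✓
(task80, task75): task80 overlapped-by task75 ✓
(task80, task82): task80 overlapped-by task82 ✓
(task80, task83): task80 overlapped-by task83 ✓
(task81, task76): task81 overlapped-by task76 ✓
(task81, task77): task81 overlapped-by task77 ✓
(task81, task85): task81 overlapped-by task85 ✓
(task82, task75): task82 overlapped-by task75 ✓
(task82, task76): task82 overlapped-by task76 ✓
(task82, task77): task82 overlapped-by task77 ✓
(task82, task83): task82 overlapped-by task83 ✓
(task82, task85): task82 overlapped-by task85 ✓
(task83, task75): task83 overlapped-by task75 ✓
(task83, task76): task83 overlapped-by task76 ✓
(task83, task79): task83 overlapped-by task79 ✓
(task83, task84): task83 overlapped-by task84 ✓
... plus 4 further pairs not listed.
Count: 28.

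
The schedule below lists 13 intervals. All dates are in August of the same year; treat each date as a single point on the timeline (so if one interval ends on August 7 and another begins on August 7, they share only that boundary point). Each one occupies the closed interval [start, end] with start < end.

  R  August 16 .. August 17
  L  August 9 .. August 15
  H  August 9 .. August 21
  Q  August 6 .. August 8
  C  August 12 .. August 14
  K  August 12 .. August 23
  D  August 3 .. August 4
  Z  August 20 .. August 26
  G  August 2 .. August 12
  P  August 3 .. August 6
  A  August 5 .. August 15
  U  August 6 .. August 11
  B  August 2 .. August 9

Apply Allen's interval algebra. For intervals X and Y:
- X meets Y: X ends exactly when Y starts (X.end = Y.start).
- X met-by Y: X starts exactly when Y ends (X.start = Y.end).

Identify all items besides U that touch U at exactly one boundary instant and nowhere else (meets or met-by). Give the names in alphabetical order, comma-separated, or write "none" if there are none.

P

Target U = [August 6, August 11].
A [August 5, August 15] → contains → no.
B [August 2, August 9] → overlaps → no.
C [August 12, August 14] → after → no.
D [August 3, August 4] → before → no.
G [August 2, August 12] → contains → no.
H [August 9, August 21] → overlapped-by → no.
K [August 12, August 23] → after → no.
L [August 9, August 15] → overlapped-by → no.
P [August 3, August 6] → meets → yes.
Q [August 6, August 8] → starts → no.
R [August 16, August 17] → after → no.
Z [August 20, August 26] → after → no.
Result: P.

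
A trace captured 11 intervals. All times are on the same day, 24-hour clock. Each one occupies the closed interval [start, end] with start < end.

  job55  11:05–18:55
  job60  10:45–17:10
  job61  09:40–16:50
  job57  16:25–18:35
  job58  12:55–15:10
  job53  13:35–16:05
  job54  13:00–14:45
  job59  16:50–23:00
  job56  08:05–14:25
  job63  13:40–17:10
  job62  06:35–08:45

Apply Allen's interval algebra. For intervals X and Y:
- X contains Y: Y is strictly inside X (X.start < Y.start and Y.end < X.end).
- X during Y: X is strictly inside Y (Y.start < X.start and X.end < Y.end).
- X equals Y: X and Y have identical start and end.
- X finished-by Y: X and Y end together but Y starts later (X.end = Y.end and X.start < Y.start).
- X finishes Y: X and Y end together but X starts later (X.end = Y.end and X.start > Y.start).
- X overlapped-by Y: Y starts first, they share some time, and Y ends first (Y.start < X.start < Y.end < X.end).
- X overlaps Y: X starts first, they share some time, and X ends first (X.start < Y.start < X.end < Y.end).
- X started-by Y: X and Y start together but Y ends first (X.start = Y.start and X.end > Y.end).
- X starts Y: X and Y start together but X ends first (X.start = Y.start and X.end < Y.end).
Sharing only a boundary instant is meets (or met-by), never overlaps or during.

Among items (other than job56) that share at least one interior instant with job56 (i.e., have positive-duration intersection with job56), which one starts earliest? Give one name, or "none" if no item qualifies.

Target job56 = [08:05, 14:25].
job53 [13:35, 16:05] → overlapped-by → candidate.
job54 [13:00, 14:45] → overlapped-by → candidate.
job55 [11:05, 18:55] → overlapped-by → candidate.
job57 [16:25, 18:35] → after → excluded.
job58 [12:55, 15:10] → overlapped-by → candidate.
job59 [16:50, 23:00] → after → excluded.
job60 [10:45, 17:10] → overlapped-by → candidate.
job61 [09:40, 16:50] → overlapped-by → candidate.
job62 [06:35, 08:45] → overlaps → candidate.
job63 [13:40, 17:10] → overlapped-by → candidate.
Among candidates, earliest start is 06:35 → job62.

job62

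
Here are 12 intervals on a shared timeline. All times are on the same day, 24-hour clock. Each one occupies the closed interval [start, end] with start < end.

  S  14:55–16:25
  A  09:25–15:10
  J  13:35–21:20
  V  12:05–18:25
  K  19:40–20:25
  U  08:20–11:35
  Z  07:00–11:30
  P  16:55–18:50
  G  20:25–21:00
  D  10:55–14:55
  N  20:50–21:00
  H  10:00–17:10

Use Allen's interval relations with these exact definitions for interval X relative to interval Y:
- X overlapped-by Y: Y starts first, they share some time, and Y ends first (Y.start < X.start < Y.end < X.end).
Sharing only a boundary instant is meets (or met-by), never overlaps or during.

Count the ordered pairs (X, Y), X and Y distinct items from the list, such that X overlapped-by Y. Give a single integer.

18

Checking all 132 ordered pairs for relation 'overlapped-by'; matching pairs in alphabetical order:
(A, U): A overlapped-by U ✓
(A, Z): A overlapped-by Z ✓
(D, U): D overlapped-by U ✓
(D, Z): D overlapped-by Z ✓
(H, A): H overlapped-by A ✓
(H, U): H overlapped-by U ✓
(H, Z): H overlapped-by Z ✓
(J, A): J overlapped-by A ✓
(J, D): J overlapped-by D ✓
(J, H): J overlapped-by H ✓
(J, V): J overlapped-by V ✓
(P, H): P overlapped-by H ✓
(P, V): P overlapped-by V ✓
(S, A): S overlapped-by A ✓
(U, Z): U overlapped-by Z ✓
(V, A): V overlapped-by A ✓
(V, D): V overlapped-by D ✓
(V, H): V overlapped-by H ✓
Count: 18.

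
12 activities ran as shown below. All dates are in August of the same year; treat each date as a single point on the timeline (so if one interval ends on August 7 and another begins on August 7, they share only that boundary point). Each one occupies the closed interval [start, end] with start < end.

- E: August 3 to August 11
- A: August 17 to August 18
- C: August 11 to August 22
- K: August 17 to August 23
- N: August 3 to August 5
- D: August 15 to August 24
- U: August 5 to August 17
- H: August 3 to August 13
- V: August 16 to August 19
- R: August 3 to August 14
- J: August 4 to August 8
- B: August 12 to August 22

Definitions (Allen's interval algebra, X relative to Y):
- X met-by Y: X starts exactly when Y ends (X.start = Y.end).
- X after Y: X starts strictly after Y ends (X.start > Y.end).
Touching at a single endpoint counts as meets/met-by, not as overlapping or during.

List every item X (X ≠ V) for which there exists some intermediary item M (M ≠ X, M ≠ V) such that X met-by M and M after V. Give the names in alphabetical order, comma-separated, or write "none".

Target V = [August 16, August 19].
Intermediaries M with M after V: none.
Union: none.

none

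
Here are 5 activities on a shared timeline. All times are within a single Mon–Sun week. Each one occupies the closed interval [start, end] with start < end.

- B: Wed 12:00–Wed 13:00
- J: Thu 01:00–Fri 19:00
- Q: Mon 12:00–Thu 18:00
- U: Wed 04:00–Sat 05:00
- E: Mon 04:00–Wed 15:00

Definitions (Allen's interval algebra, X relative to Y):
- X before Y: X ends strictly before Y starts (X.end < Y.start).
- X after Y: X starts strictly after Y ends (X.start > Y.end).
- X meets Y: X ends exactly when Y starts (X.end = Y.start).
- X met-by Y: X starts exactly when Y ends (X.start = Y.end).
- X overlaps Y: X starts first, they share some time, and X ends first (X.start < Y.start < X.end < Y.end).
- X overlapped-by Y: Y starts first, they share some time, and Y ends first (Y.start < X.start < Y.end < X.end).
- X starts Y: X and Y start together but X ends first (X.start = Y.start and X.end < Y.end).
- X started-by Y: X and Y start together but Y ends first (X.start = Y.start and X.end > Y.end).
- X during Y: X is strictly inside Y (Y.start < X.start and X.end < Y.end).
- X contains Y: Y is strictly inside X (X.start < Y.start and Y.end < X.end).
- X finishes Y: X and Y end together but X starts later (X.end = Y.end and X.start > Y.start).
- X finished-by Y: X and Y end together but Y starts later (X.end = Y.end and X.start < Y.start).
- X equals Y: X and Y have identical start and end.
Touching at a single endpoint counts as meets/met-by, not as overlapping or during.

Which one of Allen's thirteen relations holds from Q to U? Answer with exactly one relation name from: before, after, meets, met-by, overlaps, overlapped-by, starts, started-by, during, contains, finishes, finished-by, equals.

overlaps

Q = [Mon 12:00, Thu 18:00]; U = [Wed 04:00, Sat 05:00].
Compare endpoints: Q.start < U.start, Q.start < U.end, Q.end > U.start, Q.end < U.end.
That pattern is 'overlaps'.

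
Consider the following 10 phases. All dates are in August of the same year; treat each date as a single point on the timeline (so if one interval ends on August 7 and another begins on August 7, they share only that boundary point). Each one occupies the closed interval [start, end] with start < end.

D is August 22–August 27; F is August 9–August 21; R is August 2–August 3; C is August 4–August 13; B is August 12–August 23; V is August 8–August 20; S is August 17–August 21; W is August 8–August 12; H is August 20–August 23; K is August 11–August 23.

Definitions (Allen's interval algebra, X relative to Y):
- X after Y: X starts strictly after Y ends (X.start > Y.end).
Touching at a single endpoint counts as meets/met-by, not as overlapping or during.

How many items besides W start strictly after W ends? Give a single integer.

Target W = [August 8, August 12].
B [August 12, August 23] → met-by → no.
C [August 4, August 13] → contains → no.
D [August 22, August 27] → after → counts.
F [August 9, August 21] → overlapped-by → no.
H [August 20, August 23] → after → counts.
K [August 11, August 23] → overlapped-by → no.
R [August 2, August 3] → before → no.
S [August 17, August 21] → after → counts.
V [August 8, August 20] → started-by → no.
Total: 3.

3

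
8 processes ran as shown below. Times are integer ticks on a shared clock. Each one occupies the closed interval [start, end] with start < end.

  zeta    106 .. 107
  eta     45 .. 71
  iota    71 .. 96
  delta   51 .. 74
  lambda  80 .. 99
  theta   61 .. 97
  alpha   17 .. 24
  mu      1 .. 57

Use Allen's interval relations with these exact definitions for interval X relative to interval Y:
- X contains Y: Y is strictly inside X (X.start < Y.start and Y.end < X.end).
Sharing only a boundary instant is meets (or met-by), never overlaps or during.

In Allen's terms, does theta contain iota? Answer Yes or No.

Yes

theta = [61, 97], iota = [71, 96].
Actual relation of theta to iota: contains.
Asked whether 'contains' holds → Yes.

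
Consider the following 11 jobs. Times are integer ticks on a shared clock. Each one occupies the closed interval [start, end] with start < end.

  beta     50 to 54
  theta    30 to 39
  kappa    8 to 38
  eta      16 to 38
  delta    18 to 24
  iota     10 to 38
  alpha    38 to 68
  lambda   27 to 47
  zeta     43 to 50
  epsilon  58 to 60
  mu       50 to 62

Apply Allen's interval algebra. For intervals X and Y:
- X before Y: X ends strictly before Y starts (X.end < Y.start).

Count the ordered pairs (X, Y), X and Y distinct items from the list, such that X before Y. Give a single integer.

28

Checking all 110 ordered pairs for relation 'before'; matching pairs in alphabetical order:
(beta, epsilon): beta before epsilon ✓
(delta, alpha): delta before alpha ✓
(delta, beta): delta before beta ✓
(delta, epsilon): delta before epsilon ✓
(delta, lambda): delta before lambda ✓
(delta, mu): delta before mu ✓
(delta, theta): delta before theta ✓
(delta, zeta): delta before zeta ✓
(eta, beta): eta before beta ✓
(eta, epsilon): eta before epsilon ✓
(eta, mu): eta before mu ✓
(eta, zeta): eta before zeta ✓
(iota, beta): iota before beta ✓
(iota, epsilon): iota before epsilon ✓
(iota, mu): iota before mu ✓
(iota, zeta): iota before zeta ✓
(kappa, beta): kappa before beta ✓
(kappa, epsilon): kappa before epsilon ✓
(kappa, mu): kappa before mu ✓
(kappa, zeta): kappa before zeta ✓
(lambda, beta): lambda before beta ✓
(lambda, epsilon): lambda before epsilon ✓
(lambda, mu): lambda before mu ✓
(theta, beta): theta before beta ✓
... plus 4 further pairs not listed.
Count: 28.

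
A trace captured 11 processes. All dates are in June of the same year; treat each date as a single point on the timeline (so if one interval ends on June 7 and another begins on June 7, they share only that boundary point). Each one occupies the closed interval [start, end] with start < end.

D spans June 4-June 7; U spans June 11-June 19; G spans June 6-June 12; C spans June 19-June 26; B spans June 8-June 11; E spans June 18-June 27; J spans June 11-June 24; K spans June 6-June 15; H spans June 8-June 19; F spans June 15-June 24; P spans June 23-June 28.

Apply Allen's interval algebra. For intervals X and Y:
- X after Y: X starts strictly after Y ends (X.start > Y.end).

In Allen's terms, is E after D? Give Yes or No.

Yes

E = [June 18, June 27], D = [June 4, June 7].
Actual relation of E to D: after.
Asked whether 'after' holds → Yes.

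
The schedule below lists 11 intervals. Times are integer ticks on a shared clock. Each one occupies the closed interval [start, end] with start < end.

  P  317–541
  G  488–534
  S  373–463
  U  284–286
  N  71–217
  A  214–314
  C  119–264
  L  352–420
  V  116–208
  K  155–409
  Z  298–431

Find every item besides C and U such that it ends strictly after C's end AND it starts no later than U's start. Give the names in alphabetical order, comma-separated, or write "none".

Conditions: its end is strictly after C's end (X.end > 264) AND its start is no later than U's start (X.start <= 284).
A: end 314 > 264? ✓; start 214 <= 284? ✓ → yes.
G: end 534 > 264? ✓; start 488 <= 284? ✗ → no.
K: end 409 > 264? ✓; start 155 <= 284? ✓ → yes.
L: end 420 > 264? ✓; start 352 <= 284? ✗ → no.
N: end 217 > 264? ✗; start 71 <= 284? ✓ → no.
P: end 541 > 264? ✓; start 317 <= 284? ✗ → no.
S: end 463 > 264? ✓; start 373 <= 284? ✗ → no.
V: end 208 > 264? ✗; start 116 <= 284? ✓ → no.
Z: end 431 > 264? ✓; start 298 <= 284? ✗ → no.
Result: A, K.

A, K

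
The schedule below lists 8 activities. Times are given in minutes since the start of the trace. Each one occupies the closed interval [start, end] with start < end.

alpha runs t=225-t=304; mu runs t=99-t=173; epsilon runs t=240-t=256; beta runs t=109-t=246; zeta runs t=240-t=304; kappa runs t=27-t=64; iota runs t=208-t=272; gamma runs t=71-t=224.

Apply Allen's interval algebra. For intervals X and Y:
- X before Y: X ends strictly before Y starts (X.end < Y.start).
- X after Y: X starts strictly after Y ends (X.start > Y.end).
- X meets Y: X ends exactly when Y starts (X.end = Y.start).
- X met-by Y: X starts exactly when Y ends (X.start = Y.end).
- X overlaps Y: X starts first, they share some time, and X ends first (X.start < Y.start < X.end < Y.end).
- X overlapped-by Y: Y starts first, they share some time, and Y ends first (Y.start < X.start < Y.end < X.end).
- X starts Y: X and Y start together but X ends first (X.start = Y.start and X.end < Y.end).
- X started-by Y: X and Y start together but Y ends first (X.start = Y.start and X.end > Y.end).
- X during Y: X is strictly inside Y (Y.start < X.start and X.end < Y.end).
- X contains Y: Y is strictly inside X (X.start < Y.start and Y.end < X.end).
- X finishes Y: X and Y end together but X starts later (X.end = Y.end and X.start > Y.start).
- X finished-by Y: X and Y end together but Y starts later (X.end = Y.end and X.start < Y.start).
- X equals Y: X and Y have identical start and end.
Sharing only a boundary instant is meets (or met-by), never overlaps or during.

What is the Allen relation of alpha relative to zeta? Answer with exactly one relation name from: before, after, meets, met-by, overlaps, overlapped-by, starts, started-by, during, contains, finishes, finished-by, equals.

finished-by

alpha = [t=225, t=304]; zeta = [t=240, t=304].
Compare endpoints: alpha.start < zeta.start, alpha.start < zeta.end, alpha.end > zeta.start, alpha.end = zeta.end.
That pattern is 'finished-by'.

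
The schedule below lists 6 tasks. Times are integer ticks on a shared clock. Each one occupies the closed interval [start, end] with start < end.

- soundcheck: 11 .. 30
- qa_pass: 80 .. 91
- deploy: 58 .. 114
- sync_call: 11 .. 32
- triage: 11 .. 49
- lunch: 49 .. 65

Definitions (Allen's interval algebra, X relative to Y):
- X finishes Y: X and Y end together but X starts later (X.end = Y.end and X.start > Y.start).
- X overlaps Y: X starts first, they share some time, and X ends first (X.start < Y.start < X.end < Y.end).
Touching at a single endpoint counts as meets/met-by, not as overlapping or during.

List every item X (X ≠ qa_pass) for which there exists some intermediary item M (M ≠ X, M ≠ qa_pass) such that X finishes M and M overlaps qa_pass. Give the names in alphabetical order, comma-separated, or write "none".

Target qa_pass = [80, 91].
Intermediaries M with M overlaps qa_pass: none.
Union: none.

none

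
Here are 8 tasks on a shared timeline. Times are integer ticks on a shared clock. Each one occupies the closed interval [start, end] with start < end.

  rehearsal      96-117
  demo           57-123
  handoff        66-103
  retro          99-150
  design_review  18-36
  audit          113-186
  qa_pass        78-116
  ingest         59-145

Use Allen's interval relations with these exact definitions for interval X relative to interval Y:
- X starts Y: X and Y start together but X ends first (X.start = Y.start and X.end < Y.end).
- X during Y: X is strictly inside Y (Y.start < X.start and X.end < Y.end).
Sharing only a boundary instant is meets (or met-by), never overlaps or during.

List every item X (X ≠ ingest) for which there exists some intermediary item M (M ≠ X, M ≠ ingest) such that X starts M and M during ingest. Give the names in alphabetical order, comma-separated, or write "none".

none

Target ingest = [59, 145].
Intermediaries M with M during ingest: handoff, qa_pass, rehearsal.
Via handoff — items with X starts handoff: none.
Via qa_pass — items with X starts qa_pass: none.
Via rehearsal — items with X starts rehearsal: none.
Union: none.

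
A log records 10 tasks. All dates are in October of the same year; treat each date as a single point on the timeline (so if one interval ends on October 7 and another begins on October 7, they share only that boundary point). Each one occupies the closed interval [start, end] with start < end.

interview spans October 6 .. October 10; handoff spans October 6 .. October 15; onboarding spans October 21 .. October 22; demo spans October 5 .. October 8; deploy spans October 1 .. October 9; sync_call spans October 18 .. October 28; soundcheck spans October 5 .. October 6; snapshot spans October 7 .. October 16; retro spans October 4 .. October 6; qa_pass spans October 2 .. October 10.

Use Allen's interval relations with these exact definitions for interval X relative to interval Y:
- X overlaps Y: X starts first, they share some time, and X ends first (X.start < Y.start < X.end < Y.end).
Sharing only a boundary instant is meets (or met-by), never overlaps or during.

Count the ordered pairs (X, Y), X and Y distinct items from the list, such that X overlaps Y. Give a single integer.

12

Checking all 90 ordered pairs for relation 'overlaps'; matching pairs in alphabetical order:
(demo, handoff): demo overlaps handoff ✓
(demo, interview): demo overlaps interview ✓
(demo, snapshot): demo overlaps snapshot ✓
(deploy, handoff): deploy overlaps handoff ✓
(deploy, interview): deploy overlaps interview ✓
(deploy, qa_pass): deploy overlaps qa_pass ✓
(deploy, snapshot): deploy overlaps snapshot ✓
(handoff, snapshot): handoff overlaps snapshot ✓
(interview, snapshot): interview overlaps snapshot ✓
(qa_pass, handoff): qa_pass overlaps handoff ✓
(qa_pass, snapshot): qa_pass overlaps snapshot ✓
(retro, demo): retro overlaps demo ✓
Count: 12.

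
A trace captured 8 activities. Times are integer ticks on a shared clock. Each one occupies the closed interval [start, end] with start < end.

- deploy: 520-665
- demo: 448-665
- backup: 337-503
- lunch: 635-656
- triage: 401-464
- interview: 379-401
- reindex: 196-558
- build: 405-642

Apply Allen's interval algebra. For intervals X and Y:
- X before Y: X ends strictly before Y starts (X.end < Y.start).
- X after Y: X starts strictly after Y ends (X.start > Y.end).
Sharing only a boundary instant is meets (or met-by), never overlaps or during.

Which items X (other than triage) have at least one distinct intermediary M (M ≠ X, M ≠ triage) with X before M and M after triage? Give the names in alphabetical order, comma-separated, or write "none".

Target triage = [401, 464].
Intermediaries M with M after triage: deploy, lunch.
Via deploy — items with X before deploy: backup, interview.
Via lunch — items with X before lunch: backup, interview, reindex.
Union: backup, interview, reindex.

backup, interview, reindex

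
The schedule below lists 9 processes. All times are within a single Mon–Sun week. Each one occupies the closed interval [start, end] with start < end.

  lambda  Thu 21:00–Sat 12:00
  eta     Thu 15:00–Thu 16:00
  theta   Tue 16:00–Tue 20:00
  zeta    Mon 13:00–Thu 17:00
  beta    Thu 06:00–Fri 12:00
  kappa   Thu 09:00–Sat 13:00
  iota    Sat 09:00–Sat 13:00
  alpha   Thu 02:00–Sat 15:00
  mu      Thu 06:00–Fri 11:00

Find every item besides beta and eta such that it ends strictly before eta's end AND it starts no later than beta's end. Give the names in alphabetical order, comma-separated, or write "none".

Conditions: its end is strictly before eta's end (X.end < Thu 16:00) AND its start is no later than beta's end (X.start <= Fri 12:00).
alpha: end Sat 15:00 < Thu 16:00? ✗; start Thu 02:00 <= Fri 12:00? ✓ → no.
iota: end Sat 13:00 < Thu 16:00? ✗; start Sat 09:00 <= Fri 12:00? ✗ → no.
kappa: end Sat 13:00 < Thu 16:00? ✗; start Thu 09:00 <= Fri 12:00? ✓ → no.
lambda: end Sat 12:00 < Thu 16:00? ✗; start Thu 21:00 <= Fri 12:00? ✓ → no.
mu: end Fri 11:00 < Thu 16:00? ✗; start Thu 06:00 <= Fri 12:00? ✓ → no.
theta: end Tue 20:00 < Thu 16:00? ✓; start Tue 16:00 <= Fri 12:00? ✓ → yes.
zeta: end Thu 17:00 < Thu 16:00? ✗; start Mon 13:00 <= Fri 12:00? ✓ → no.
Result: theta.

theta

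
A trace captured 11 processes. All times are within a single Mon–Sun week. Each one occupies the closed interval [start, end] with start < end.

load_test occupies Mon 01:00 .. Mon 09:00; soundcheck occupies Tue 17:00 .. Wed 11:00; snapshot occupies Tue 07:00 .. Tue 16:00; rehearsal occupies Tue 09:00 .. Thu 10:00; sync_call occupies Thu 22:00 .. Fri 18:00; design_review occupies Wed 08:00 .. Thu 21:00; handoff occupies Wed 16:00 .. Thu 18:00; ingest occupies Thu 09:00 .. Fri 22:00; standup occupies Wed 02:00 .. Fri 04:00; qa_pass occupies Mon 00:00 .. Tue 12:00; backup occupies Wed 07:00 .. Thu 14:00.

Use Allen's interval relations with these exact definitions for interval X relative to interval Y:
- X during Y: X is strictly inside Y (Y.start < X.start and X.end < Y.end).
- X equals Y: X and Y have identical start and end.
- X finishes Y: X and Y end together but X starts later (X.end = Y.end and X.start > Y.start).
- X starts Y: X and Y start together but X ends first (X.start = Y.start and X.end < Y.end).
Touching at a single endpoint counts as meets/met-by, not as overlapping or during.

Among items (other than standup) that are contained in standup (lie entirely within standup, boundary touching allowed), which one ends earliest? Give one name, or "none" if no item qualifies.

Target standup = [Wed 02:00, Fri 04:00].
backup [Wed 07:00, Thu 14:00] → during → candidate.
design_review [Wed 08:00, Thu 21:00] → during → candidate.
handoff [Wed 16:00, Thu 18:00] → during → candidate.
ingest [Thu 09:00, Fri 22:00] → overlapped-by → excluded.
load_test [Mon 01:00, Mon 09:00] → before → excluded.
qa_pass [Mon 00:00, Tue 12:00] → before → excluded.
rehearsal [Tue 09:00, Thu 10:00] → overlaps → excluded.
snapshot [Tue 07:00, Tue 16:00] → before → excluded.
soundcheck [Tue 17:00, Wed 11:00] → overlaps → excluded.
sync_call [Thu 22:00, Fri 18:00] → overlapped-by → excluded.
Among candidates, earliest end is Thu 14:00 → backup.

backup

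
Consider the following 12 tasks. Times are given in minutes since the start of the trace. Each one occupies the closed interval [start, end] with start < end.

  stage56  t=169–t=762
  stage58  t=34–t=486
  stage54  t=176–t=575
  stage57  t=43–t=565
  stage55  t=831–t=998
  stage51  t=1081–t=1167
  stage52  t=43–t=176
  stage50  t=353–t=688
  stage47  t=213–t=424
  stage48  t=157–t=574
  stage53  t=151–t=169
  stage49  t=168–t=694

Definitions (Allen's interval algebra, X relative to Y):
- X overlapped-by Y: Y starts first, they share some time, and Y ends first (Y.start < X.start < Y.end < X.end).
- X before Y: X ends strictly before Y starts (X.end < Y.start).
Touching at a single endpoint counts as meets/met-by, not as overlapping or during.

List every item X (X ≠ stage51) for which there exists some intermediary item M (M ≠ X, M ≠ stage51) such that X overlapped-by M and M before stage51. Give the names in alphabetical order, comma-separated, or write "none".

stage48, stage49, stage50, stage54, stage56, stage57

Target stage51 = [t=1081, t=1167].
Intermediaries M with M before stage51: stage47, stage48, stage49, stage50, stage52, stage53, stage54, stage55, stage56, stage57, stage58.
Via stage47 — items with X overlapped-by stage47: stage50.
Via stage48 — items with X overlapped-by stage48: stage49, stage50, stage54, stage56.
Via stage49 — items with X overlapped-by stage49: stage56.
Via stage50 — items with X overlapped-by stage50: none.
Via stage52 — items with X overlapped-by stage52: stage48, stage49, stage56.
Via stage53 — items with X overlapped-by stage53: stage48, stage49.
Via stage54 — items with X overlapped-by stage54: stage50.
Via stage55 — items with X overlapped-by stage55: none.
Via stage56 — items with X overlapped-by stage56: none.
Via stage57 — items with X overlapped-by stage57: stage48, stage49, stage50, stage54, stage56.
Via stage58 — items with X overlapped-by stage58: stage48, stage49, stage50, stage54, stage56, stage57.
Union: stage48, stage49, stage50, stage54, stage56, stage57.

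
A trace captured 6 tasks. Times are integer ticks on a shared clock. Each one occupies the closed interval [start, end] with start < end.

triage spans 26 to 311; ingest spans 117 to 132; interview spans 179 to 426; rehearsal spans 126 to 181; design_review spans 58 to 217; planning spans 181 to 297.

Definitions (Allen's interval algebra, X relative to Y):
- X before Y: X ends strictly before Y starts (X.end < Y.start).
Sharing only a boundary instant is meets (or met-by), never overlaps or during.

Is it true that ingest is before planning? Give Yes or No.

ingest = [117, 132], planning = [181, 297].
Actual relation of ingest to planning: before.
Asked whether 'before' holds → Yes.

Yes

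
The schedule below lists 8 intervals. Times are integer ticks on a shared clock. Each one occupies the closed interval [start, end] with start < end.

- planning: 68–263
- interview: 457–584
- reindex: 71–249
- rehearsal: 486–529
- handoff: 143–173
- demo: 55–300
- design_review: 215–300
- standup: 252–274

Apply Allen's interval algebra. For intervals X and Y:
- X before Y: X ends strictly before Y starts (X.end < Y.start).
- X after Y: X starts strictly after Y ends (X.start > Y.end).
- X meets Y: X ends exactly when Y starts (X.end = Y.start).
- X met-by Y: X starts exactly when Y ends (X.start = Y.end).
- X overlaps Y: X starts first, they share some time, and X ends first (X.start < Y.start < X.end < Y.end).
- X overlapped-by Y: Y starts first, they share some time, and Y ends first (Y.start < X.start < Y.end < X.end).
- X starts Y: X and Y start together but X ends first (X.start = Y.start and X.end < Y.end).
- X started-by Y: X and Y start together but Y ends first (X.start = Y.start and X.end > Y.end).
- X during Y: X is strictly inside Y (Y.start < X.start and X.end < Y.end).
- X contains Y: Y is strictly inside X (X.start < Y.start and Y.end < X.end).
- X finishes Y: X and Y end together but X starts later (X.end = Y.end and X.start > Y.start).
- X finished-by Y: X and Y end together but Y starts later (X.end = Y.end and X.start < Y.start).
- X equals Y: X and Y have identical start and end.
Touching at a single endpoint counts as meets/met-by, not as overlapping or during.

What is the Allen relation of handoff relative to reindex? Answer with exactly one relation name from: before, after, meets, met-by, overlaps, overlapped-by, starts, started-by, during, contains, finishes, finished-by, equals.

during

handoff = [143, 173]; reindex = [71, 249].
Compare endpoints: handoff.start > reindex.start, handoff.start < reindex.end, handoff.end > reindex.start, handoff.end < reindex.end.
That pattern is 'during'.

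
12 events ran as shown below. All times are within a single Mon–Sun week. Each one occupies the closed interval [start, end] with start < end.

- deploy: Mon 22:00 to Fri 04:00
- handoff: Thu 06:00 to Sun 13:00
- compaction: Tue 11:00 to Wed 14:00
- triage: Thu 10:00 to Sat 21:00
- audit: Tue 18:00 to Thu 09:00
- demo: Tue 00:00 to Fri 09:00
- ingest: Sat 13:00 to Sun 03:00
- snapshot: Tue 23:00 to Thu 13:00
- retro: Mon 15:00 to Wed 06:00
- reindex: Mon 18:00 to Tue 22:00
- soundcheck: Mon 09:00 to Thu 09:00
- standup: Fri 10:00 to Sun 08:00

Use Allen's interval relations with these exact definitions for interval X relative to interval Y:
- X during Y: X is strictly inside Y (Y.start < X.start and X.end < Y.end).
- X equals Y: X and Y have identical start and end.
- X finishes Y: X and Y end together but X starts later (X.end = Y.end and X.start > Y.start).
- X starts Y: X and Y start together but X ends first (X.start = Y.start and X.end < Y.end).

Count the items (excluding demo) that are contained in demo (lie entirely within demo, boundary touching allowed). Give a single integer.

3

Target demo = [Tue 00:00, Fri 09:00].
audit [Tue 18:00, Thu 09:00] → during → counts.
compaction [Tue 11:00, Wed 14:00] → during → counts.
deploy [Mon 22:00, Fri 04:00] → overlaps → no.
handoff [Thu 06:00, Sun 13:00] → overlapped-by → no.
ingest [Sat 13:00, Sun 03:00] → after → no.
reindex [Mon 18:00, Tue 22:00] → overlaps → no.
retro [Mon 15:00, Wed 06:00] → overlaps → no.
snapshot [Tue 23:00, Thu 13:00] → during → counts.
soundcheck [Mon 09:00, Thu 09:00] → overlaps → no.
standup [Fri 10:00, Sun 08:00] → after → no.
triage [Thu 10:00, Sat 21:00] → overlapped-by → no.
Total: 3.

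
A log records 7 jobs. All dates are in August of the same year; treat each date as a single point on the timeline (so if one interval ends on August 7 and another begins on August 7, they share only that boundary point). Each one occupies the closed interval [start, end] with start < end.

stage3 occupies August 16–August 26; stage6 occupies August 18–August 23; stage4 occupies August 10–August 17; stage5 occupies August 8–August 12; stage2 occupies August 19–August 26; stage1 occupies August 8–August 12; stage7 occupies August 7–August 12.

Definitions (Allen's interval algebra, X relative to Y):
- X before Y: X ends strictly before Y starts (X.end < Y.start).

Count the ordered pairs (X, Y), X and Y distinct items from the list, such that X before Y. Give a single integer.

Checking all 42 ordered pairs for relation 'before'; matching pairs in alphabetical order:
(stage1, stage2): stage1 before stage2 ✓
(stage1, stage3): stage1 before stage3 ✓
(stage1, stage6): stage1 before stage6 ✓
(stage4, stage2): stage4 before stage2 ✓
(stage4, stage6): stage4 before stage6 ✓
(stage5, stage2): stage5 before stage2 ✓
(stage5, stage3): stage5 before stage3 ✓
(stage5, stage6): stage5 before stage6 ✓
(stage7, stage2): stage7 before stage2 ✓
(stage7, stage3): stage7 before stage3 ✓
(stage7, stage6): stage7 before stage6 ✓
Count: 11.

11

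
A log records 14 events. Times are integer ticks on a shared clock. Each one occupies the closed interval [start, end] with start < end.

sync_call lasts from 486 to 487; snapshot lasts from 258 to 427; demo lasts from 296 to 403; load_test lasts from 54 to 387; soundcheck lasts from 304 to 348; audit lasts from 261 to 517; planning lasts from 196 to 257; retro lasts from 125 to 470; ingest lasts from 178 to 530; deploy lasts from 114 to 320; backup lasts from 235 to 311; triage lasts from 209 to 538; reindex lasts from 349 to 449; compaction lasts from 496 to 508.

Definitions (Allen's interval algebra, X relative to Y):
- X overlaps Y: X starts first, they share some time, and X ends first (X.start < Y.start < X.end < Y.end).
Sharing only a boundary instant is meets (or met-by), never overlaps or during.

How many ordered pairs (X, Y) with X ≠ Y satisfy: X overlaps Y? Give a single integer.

27

Checking all 182 ordered pairs for relation 'overlaps'; matching pairs in alphabetical order:
(backup, audit): backup overlaps audit ✓
(backup, demo): backup overlaps demo ✓
(backup, snapshot): backup overlaps snapshot ✓
(backup, soundcheck): backup overlaps soundcheck ✓
(demo, reindex): demo overlaps reindex ✓
(deploy, audit): deploy overlaps audit ✓
(deploy, demo): deploy overlaps demo ✓
(deploy, ingest): deploy overlaps ingest ✓
(deploy, retro): deploy overlaps retro ✓
(deploy, snapshot): deploy overlaps snapshot ✓
(deploy, soundcheck): deploy overlaps soundcheck ✓
(deploy, triage): deploy overlaps triage ✓
(ingest, triage): ingest overlaps triage ✓
(load_test, audit): load_test overlaps audit ✓
(load_test, demo): load_test overlaps demo ✓
(load_test, ingest): load_test overlaps ingest ✓
(load_test, reindex): load_test overlaps reindex ✓
(load_test, retro): load_test overlaps retro ✓
(load_test, snapshot): load_test overlaps snapshot ✓
(load_test, triage): load_test overlaps triage ✓
(planning, backup): planning overlaps backup ✓
(planning, triage): planning overlaps triage ✓
(retro, audit): retro overlaps audit ✓
(retro, ingest): retro overlaps ingest ✓
... plus 3 further pairs not listed.
Count: 27.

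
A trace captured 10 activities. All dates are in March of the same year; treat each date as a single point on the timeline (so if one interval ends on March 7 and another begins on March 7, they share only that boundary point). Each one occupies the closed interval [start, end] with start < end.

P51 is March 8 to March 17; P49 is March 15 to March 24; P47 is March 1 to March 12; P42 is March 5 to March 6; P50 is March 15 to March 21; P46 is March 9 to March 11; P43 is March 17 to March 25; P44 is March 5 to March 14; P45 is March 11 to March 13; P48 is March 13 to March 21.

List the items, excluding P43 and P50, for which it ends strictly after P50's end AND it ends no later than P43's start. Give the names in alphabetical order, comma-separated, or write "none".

none

Conditions: its end is strictly after P50's end (X.end > March 21) AND its end is no later than P43's start (X.end <= March 17).
P42: end March 6 > March 21? ✗; end March 6 <= March 17? ✓ → no.
P44: end March 14 > March 21? ✗; end March 14 <= March 17? ✓ → no.
P45: end March 13 > March 21? ✗; end March 13 <= March 17? ✓ → no.
P46: end March 11 > March 21? ✗; end March 11 <= March 17? ✓ → no.
P47: end March 12 > March 21? ✗; end March 12 <= March 17? ✓ → no.
P48: end March 21 > March 21? ✗; end March 21 <= March 17? ✗ → no.
P49: end March 24 > March 21? ✓; end March 24 <= March 17? ✗ → no.
P51: end March 17 > March 21? ✗; end March 17 <= March 17? ✓ → no.
Result: none.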